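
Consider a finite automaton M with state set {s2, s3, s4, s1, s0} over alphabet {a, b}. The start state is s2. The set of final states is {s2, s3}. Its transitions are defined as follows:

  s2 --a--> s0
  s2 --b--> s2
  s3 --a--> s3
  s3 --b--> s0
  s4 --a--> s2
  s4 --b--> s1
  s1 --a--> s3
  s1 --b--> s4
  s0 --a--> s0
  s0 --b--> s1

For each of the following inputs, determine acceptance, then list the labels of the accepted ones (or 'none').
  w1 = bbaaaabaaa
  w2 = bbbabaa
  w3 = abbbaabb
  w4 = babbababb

w1, w2

w1:
  start at s2
  read 'b': s2 → s2
  read 'b': s2 → s2
  read 'a': s2 → s0
  read 'a': s0 → s0
  read 'a': s0 → s0
  read 'a': s0 → s0
  read 'b': s0 → s1
  read 'a': s1 → s3
  read 'a': s3 → s3
  read 'a': s3 → s3
  end s3, accepted
w2:
  start at s2
  read 'b': s2 → s2
  read 'b': s2 → s2
  read 'b': s2 → s2
  read 'a': s2 → s0
  read 'b': s0 → s1
  read 'a': s1 → s3
  read 'a': s3 → s3
  end s3, accepted
w3:
  start at s2
  read 'a': s2 → s0
  read 'b': s0 → s1
  read 'b': s1 → s4
  read 'b': s4 → s1
  read 'a': s1 → s3
  read 'a': s3 → s3
  read 'b': s3 → s0
  read 'b': s0 → s1
  end s1, rejected
w4:
  start at s2
  read 'b': s2 → s2
  read 'a': s2 → s0
  read 'b': s0 → s1
  read 'b': s1 → s4
  read 'a': s4 → s2
  read 'b': s2 → s2
  read 'a': s2 → s0
  read 'b': s0 → s1
  read 'b': s1 → s4
  end s4, rejected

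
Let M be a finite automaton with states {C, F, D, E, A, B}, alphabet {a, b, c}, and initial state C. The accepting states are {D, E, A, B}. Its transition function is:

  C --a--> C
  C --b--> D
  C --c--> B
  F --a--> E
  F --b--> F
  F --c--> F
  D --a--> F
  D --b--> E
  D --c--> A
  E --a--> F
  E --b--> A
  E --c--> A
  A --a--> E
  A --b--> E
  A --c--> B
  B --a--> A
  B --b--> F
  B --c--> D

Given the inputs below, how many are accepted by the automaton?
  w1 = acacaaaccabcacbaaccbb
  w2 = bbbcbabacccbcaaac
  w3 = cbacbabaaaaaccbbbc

1

w1: Trace: C -a-> C -c-> B -a-> A -c-> B -a-> A -a-> E -a-> F -c-> F -c-> F -a-> E -b-> A -c-> B -a-> A -c-> B -b-> F -a-> E -a-> F -c-> F -c-> F -b-> F -b-> F  → end F, rejected
w2: Trace: C -b-> D -b-> E -b-> A -c-> B -b-> F -a-> E -b-> A -a-> E -c-> A -c-> B -c-> D -b-> E -c-> A -a-> E -a-> F -a-> E -c-> A  → end A, accepted
w3: Trace: C -c-> B -b-> F -a-> E -c-> A -b-> E -a-> F -b-> F -a-> E -a-> F -a-> E -a-> F -a-> E -c-> A -c-> B -b-> F -b-> F -b-> F -c-> F  → end F, rejected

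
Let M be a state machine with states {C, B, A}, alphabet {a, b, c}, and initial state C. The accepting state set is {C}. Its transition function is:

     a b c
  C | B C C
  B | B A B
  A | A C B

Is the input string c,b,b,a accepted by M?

Trace: C -c-> C -b-> C -b-> C -a-> B
End state B is not accepting.

No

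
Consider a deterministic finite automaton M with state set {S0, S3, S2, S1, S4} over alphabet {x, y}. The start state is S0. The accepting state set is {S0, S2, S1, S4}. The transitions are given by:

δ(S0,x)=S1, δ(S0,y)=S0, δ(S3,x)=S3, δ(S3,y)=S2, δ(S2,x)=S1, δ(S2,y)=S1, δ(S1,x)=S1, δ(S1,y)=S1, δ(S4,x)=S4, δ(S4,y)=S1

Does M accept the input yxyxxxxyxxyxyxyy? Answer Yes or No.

Yes

start at S0
read 'y': S0 → S0
read 'x': S0 → S1
read 'y': S1 → S1
read 'x': S1 → S1
read 'x': S1 → S1
read 'x': S1 → S1
read 'x': S1 → S1
read 'y': S1 → S1
read 'x': S1 → S1
read 'x': S1 → S1
read 'y': S1 → S1
read 'x': S1 → S1
read 'y': S1 → S1
read 'x': S1 → S1
read 'y': S1 → S1
read 'y': S1 → S1
End state S1 is accepting.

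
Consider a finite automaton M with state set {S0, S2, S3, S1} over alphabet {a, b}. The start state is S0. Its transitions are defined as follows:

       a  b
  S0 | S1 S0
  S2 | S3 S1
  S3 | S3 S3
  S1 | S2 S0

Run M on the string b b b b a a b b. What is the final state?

S0

Trace: S0 -b-> S0 -b-> S0 -b-> S0 -b-> S0 -a-> S1 -a-> S2 -b-> S1 -b-> S0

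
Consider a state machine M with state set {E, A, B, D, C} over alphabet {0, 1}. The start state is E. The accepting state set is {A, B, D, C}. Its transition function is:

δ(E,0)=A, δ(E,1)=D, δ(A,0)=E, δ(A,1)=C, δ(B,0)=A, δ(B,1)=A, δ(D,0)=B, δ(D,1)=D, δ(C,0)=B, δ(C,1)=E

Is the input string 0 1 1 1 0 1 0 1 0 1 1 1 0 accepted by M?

Yes

start at E
read '0': E → A
read '1': A → C
read '1': C → E
read '1': E → D
read '0': D → B
read '1': B → A
read '0': A → E
read '1': E → D
read '0': D → B
read '1': B → A
read '1': A → C
read '1': C → E
read '0': E → A
End state A is accepting.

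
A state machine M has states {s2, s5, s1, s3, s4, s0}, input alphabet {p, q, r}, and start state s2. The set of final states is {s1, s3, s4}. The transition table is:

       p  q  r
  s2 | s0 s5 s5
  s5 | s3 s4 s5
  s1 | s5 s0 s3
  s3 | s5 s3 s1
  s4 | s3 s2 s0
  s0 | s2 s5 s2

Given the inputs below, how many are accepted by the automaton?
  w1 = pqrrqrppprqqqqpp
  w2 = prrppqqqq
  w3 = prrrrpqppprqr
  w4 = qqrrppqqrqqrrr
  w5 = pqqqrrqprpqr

w1: Trace: s2 -p-> s0 -q-> s5 -r-> s5 -r-> s5 -q-> s4 -r-> s0 -p-> s2 -p-> s0 -p-> s2 -r-> s5 -q-> s4 -q-> s2 -q-> s5 -q-> s4 -p-> s3 -p-> s5  → end s5, rejected
w2: Trace: s2 -p-> s0 -r-> s2 -r-> s5 -p-> s3 -p-> s5 -q-> s4 -q-> s2 -q-> s5 -q-> s4  → end s4, accepted
w3: Trace: s2 -p-> s0 -r-> s2 -r-> s5 -r-> s5 -r-> s5 -p-> s3 -q-> s3 -p-> s5 -p-> s3 -p-> s5 -r-> s5 -q-> s4 -r-> s0  → end s0, rejected
w4: Trace: s2 -q-> s5 -q-> s4 -r-> s0 -r-> s2 -p-> s0 -p-> s2 -q-> s5 -q-> s4 -r-> s0 -q-> s5 -q-> s4 -r-> s0 -r-> s2 -r-> s5  → end s5, rejected
w5: Trace: s2 -p-> s0 -q-> s5 -q-> s4 -q-> s2 -r-> s5 -r-> s5 -q-> s4 -p-> s3 -r-> s1 -p-> s5 -q-> s4 -r-> s0  → end s0, rejected

1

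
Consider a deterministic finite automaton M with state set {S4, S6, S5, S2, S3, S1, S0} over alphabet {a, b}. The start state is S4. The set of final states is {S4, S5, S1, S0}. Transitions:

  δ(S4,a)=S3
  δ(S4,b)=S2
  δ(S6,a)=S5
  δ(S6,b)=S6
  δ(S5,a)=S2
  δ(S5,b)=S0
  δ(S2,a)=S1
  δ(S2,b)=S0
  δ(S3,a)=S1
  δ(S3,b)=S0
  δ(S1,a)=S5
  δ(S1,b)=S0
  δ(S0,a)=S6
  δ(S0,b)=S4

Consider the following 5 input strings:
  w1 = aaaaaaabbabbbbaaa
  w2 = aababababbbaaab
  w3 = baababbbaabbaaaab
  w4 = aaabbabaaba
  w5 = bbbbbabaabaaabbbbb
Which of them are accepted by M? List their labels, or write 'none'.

w1: Trace: S4 -a-> S3 -a-> S1 -a-> S5 -a-> S2 -a-> S1 -a-> S5 -a-> S2 -b-> S0 -b-> S4 -a-> S3 -b-> S0 -b-> S4 -b-> S2 -b-> S0 -a-> S6 -a-> S5 -a-> S2  → end S2, rejected
w2: Trace: S4 -a-> S3 -a-> S1 -b-> S0 -a-> S6 -b-> S6 -a-> S5 -b-> S0 -a-> S6 -b-> S6 -b-> S6 -b-> S6 -a-> S5 -a-> S2 -a-> S1 -b-> S0  → end S0, accepted
w3: Trace: S4 -b-> S2 -a-> S1 -a-> S5 -b-> S0 -a-> S6 -b-> S6 -b-> S6 -b-> S6 -a-> S5 -a-> S2 -b-> S0 -b-> S4 -a-> S3 -a-> S1 -a-> S5 -a-> S2 -b-> S0  → end S0, accepted
w4: Trace: S4 -a-> S3 -a-> S1 -a-> S5 -b-> S0 -b-> S4 -a-> S3 -b-> S0 -a-> S6 -a-> S5 -b-> S0 -a-> S6  → end S6, rejected
w5: Trace: S4 -b-> S2 -b-> S0 -b-> S4 -b-> S2 -b-> S0 -a-> S6 -b-> S6 -a-> S5 -a-> S2 -b-> S0 -a-> S6 -a-> S5 -a-> S2 -b-> S0 -b-> S4 -b-> S2 -b-> S0 -b-> S4  → end S4, accepted

w2, w3, w5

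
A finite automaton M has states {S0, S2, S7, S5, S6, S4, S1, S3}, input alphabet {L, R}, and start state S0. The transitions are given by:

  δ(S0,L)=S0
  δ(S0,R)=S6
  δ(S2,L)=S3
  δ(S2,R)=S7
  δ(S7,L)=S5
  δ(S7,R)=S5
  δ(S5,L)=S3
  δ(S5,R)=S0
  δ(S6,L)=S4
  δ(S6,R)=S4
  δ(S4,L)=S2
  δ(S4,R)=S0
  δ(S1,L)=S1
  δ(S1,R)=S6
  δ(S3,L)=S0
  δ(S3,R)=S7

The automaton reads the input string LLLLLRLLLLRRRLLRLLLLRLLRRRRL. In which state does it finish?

S4

start at S0
read 'L': S0 → S0
read 'L': S0 → S0
read 'L': S0 → S0
read 'L': S0 → S0
read 'L': S0 → S0
read 'R': S0 → S6
read 'L': S6 → S4
read 'L': S4 → S2
read 'L': S2 → S3
read 'L': S3 → S0
read 'R': S0 → S6
read 'R': S6 → S4
read 'R': S4 → S0
read 'L': S0 → S0
read 'L': S0 → S0
read 'R': S0 → S6
read 'L': S6 → S4
read 'L': S4 → S2
read 'L': S2 → S3
read 'L': S3 → S0
read 'R': S0 → S6
read 'L': S6 → S4
read 'L': S4 → S2
read 'R': S2 → S7
read 'R': S7 → S5
read 'R': S5 → S0
read 'R': S0 → S6
read 'L': S6 → S4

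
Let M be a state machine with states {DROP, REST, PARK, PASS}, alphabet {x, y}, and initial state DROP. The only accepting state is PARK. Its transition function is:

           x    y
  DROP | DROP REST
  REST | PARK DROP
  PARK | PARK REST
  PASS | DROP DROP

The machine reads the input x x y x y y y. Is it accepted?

No

DROP → DROP → DROP → REST → PARK → REST → DROP → REST
End state REST is not accepting.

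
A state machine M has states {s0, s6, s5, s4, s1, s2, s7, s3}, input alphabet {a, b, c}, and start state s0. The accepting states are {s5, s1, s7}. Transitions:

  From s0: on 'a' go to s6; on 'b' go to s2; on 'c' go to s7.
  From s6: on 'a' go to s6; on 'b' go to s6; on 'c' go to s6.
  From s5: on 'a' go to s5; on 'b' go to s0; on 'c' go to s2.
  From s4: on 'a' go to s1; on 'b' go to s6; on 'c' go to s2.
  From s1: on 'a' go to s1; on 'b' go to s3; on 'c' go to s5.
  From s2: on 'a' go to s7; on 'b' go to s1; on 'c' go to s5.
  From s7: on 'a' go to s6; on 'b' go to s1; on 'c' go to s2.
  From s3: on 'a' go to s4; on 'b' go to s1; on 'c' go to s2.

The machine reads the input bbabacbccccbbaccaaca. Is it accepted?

start at s0
read 'b': s0 → s2
read 'b': s2 → s1
read 'a': s1 → s1
read 'b': s1 → s3
read 'a': s3 → s4
read 'c': s4 → s2
read 'b': s2 → s1
read 'c': s1 → s5
read 'c': s5 → s2
read 'c': s2 → s5
read 'c': s5 → s2
read 'b': s2 → s1
read 'b': s1 → s3
read 'a': s3 → s4
read 'c': s4 → s2
read 'c': s2 → s5
read 'a': s5 → s5
read 'a': s5 → s5
read 'c': s5 → s2
read 'a': s2 → s7
End state s7 is accepting.

Yes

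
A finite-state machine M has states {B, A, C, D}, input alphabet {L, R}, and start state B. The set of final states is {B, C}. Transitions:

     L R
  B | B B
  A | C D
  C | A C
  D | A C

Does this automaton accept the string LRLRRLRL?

Yes

start at B
read 'L': B → B
read 'R': B → B
read 'L': B → B
read 'R': B → B
read 'R': B → B
read 'L': B → B
read 'R': B → B
read 'L': B → B
End state B is accepting.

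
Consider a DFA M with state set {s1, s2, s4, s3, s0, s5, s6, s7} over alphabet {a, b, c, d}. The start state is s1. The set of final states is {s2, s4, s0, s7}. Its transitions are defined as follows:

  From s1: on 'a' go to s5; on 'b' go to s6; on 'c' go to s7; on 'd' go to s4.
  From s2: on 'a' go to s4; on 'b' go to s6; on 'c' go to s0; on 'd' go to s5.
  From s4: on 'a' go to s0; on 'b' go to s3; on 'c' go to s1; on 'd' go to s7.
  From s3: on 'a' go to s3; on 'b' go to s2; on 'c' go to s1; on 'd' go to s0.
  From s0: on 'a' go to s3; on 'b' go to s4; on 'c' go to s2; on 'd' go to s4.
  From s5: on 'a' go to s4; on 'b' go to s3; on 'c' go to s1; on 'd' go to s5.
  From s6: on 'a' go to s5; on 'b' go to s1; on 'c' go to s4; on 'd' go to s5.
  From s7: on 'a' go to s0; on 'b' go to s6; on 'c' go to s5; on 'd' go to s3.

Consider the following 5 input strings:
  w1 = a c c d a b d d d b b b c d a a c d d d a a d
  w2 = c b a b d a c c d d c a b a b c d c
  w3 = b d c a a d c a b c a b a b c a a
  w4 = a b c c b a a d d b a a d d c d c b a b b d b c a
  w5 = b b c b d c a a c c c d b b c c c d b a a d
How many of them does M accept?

w1: s1 → s5 → s1 → s7 → s3 → s3 → s2 → s5 → s5 → s5 → s3 → s2 → s6 → s4 → s7 → s0 → s3 → s1 → s4 → s7 → s3 → s3 → s3 → s0  → end s0, accepted
w2: s1 → s7 → s6 → s5 → s3 → s0 → s3 → s1 → s7 → s3 → s0 → s2 → s4 → s3 → s3 → s2 → s0 → s4 → s1  → end s1, rejected
w3: s1 → s6 → s5 → s1 → s5 → s4 → s7 → s5 → s4 → s3 → s1 → s5 → s3 → s3 → s2 → s0 → s3 → s3  → end s3, rejected
w4: s1 → s5 → s3 → s1 → s7 → s6 → s5 → s4 → s7 → s3 → s2 → s4 → s0 → s4 → s7 → s5 → s5 → s1 → s6 → s5 → s3 → s2 → s5 → s3 → s1 → s5  → end s5, rejected
w5: s1 → s6 → s1 → s7 → s6 → s5 → s1 → s5 → s4 → s1 → s7 → s5 → s5 → s3 → s2 → s0 → s2 → s0 → s4 → s3 → s3 → s3 → s0  → end s0, accepted

2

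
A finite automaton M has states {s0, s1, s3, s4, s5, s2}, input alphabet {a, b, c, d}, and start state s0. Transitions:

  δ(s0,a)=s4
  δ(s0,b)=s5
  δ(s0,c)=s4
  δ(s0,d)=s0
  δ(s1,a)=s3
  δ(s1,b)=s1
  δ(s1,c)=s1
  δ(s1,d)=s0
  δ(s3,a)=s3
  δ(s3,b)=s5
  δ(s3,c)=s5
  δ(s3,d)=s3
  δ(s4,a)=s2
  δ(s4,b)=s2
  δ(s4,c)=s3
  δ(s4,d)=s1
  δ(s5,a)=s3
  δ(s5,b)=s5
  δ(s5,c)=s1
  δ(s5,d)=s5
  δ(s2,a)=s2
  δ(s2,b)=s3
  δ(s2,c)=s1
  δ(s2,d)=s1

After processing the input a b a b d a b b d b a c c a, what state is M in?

s3

start at s0
read 'a': s0 → s4
read 'b': s4 → s2
read 'a': s2 → s2
read 'b': s2 → s3
read 'd': s3 → s3
read 'a': s3 → s3
read 'b': s3 → s5
read 'b': s5 → s5
read 'd': s5 → s5
read 'b': s5 → s5
read 'a': s5 → s3
read 'c': s3 → s5
read 'c': s5 → s1
read 'a': s1 → s3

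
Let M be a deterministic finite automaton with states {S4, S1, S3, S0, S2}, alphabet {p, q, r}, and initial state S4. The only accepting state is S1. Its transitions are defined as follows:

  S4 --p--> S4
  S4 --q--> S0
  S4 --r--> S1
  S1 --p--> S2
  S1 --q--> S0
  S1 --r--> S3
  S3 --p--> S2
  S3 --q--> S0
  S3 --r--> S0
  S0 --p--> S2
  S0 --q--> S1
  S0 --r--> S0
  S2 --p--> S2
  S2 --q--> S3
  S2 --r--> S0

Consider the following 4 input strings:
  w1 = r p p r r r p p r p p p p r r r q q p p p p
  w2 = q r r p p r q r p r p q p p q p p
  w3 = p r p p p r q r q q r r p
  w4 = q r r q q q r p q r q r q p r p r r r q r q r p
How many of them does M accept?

0

w1: Trace: S4 -r-> S1 -p-> S2 -p-> S2 -r-> S0 -r-> S0 -r-> S0 -p-> S2 -p-> S2 -r-> S0 -p-> S2 -p-> S2 -p-> S2 -p-> S2 -r-> S0 -r-> S0 -r-> S0 -q-> S1 -q-> S0 -p-> S2 -p-> S2 -p-> S2 -p-> S2  → end S2, rejected
w2: Trace: S4 -q-> S0 -r-> S0 -r-> S0 -p-> S2 -p-> S2 -r-> S0 -q-> S1 -r-> S3 -p-> S2 -r-> S0 -p-> S2 -q-> S3 -p-> S2 -p-> S2 -q-> S3 -p-> S2 -p-> S2  → end S2, rejected
w3: Trace: S4 -p-> S4 -r-> S1 -p-> S2 -p-> S2 -p-> S2 -r-> S0 -q-> S1 -r-> S3 -q-> S0 -q-> S1 -r-> S3 -r-> S0 -p-> S2  → end S2, rejected
w4: Trace: S4 -q-> S0 -r-> S0 -r-> S0 -q-> S1 -q-> S0 -q-> S1 -r-> S3 -p-> S2 -q-> S3 -r-> S0 -q-> S1 -r-> S3 -q-> S0 -p-> S2 -r-> S0 -p-> S2 -r-> S0 -r-> S0 -r-> S0 -q-> S1 -r-> S3 -q-> S0 -r-> S0 -p-> S2  → end S2, rejected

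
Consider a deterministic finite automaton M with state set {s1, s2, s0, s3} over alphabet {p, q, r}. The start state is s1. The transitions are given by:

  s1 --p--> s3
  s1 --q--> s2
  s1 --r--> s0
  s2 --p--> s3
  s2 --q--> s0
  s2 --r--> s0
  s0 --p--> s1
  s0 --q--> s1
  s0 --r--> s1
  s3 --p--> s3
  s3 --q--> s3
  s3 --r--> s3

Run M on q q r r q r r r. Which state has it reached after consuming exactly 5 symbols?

s1

s1 → s2 → s0 → s1 → s0 → s1
After 5 symbols: s1.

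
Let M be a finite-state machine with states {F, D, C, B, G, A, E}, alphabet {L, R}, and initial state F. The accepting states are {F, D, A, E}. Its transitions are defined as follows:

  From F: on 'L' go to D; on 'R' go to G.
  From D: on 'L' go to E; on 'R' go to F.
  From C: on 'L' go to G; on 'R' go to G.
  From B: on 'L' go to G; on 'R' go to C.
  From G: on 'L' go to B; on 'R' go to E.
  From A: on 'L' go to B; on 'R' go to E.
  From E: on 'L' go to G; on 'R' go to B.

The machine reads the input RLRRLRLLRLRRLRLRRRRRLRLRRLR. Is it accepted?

Yes

F → G → B → C → G → B → C → G → B → C → G → E → B → G → E → G → E → B → C → G → E → G → E → G → E → B → G → E
End state E is accepting.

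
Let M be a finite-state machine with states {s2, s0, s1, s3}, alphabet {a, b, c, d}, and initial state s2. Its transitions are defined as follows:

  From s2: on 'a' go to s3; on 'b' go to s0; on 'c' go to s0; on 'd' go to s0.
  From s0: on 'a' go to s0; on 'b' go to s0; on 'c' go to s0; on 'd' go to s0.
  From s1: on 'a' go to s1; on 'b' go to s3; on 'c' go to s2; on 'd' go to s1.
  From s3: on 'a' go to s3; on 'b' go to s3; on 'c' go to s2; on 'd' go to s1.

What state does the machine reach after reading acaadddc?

s2

s2 → s3 → s2 → s3 → s3 → s1 → s1 → s1 → s2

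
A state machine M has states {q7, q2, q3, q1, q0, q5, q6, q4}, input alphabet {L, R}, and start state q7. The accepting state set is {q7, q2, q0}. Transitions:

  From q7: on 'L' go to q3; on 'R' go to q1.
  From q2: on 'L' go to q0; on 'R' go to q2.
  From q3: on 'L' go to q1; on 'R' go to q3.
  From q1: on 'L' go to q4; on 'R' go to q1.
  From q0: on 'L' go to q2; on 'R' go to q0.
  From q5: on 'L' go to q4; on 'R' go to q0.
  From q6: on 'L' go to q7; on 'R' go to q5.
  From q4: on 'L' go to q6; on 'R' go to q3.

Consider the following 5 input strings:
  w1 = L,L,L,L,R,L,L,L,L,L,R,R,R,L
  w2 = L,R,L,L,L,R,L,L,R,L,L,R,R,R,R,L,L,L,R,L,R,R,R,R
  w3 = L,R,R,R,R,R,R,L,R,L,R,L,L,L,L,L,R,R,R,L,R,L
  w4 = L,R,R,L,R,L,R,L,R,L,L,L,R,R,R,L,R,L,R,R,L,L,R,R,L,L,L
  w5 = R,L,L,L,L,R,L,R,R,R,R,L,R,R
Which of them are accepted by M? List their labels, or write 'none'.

w2, w4

w1: q7 → q3 → q1 → q4 → q6 → q5 → q4 → q6 → q7 → q3 → q1 → q1 → q1 → q1 → q4  → end q4, rejected
w2: q7 → q3 → q3 → q1 → q4 → q6 → q5 → q4 → q6 → q5 → q4 → q6 → q5 → q0 → q0 → q0 → q2 → q0 → q2 → q2 → q0 → q0 → q0 → q0 → q0  → end q0, accepted
w3: q7 → q3 → q3 → q3 → q3 → q3 → q3 → q3 → q1 → q1 → q4 → q3 → q1 → q4 → q6 → q7 → q3 → q3 → q3 → q3 → q1 → q1 → q4  → end q4, rejected
w4: q7 → q3 → q3 → q3 → q1 → q1 → q4 → q3 → q1 → q1 → q4 → q6 → q7 → q1 → q1 → q1 → q4 → q3 → q1 → q1 → q1 → q4 → q6 → q5 → q0 → q2 → q0 → q2  → end q2, accepted
w5: q7 → q1 → q4 → q6 → q7 → q3 → q3 → q1 → q1 → q1 → q1 → q1 → q4 → q3 → q3  → end q3, rejected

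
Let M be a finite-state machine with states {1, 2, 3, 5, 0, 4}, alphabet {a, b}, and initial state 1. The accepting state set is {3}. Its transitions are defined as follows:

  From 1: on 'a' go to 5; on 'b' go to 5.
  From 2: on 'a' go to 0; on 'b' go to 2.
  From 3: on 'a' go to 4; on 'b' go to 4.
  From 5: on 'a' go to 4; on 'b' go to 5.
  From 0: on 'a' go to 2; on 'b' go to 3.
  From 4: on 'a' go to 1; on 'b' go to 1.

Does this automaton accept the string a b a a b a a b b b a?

start at 1
read 'a': 1 → 5
read 'b': 5 → 5
read 'a': 5 → 4
read 'a': 4 → 1
read 'b': 1 → 5
read 'a': 5 → 4
read 'a': 4 → 1
read 'b': 1 → 5
read 'b': 5 → 5
read 'b': 5 → 5
read 'a': 5 → 4
End state 4 is not accepting.

No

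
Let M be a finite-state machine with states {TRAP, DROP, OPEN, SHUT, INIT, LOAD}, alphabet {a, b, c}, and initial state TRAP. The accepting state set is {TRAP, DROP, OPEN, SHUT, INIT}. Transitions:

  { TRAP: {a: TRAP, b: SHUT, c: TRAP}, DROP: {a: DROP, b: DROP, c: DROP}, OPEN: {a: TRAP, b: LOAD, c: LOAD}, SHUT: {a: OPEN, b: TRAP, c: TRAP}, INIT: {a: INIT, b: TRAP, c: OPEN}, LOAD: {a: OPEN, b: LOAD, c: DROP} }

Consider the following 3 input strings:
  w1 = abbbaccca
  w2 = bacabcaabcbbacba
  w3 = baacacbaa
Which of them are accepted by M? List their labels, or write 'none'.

w1, w2, w3

w1: TRAP → TRAP → SHUT → TRAP → SHUT → OPEN → LOAD → DROP → DROP → DROP  → end DROP, accepted
w2: TRAP → SHUT → OPEN → LOAD → OPEN → LOAD → DROP → DROP → DROP → DROP → DROP → DROP → DROP → DROP → DROP → DROP → DROP  → end DROP, accepted
w3: TRAP → SHUT → OPEN → TRAP → TRAP → TRAP → TRAP → SHUT → OPEN → TRAP  → end TRAP, accepted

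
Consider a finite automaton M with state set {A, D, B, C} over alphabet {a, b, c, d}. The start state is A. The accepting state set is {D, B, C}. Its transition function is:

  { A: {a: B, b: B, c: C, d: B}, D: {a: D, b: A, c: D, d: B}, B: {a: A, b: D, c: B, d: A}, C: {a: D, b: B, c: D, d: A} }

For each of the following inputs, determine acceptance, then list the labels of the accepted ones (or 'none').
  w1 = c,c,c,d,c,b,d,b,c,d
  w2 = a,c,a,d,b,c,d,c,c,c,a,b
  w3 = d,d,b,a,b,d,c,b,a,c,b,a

w1: A → C → D → D → B → B → D → B → D → D → B  → end B, accepted
w2: A → B → B → A → B → D → D → B → B → B → B → A → B  → end B, accepted
w3: A → B → A → B → A → B → A → C → B → A → C → B → A  → end A, rejected

w1, w2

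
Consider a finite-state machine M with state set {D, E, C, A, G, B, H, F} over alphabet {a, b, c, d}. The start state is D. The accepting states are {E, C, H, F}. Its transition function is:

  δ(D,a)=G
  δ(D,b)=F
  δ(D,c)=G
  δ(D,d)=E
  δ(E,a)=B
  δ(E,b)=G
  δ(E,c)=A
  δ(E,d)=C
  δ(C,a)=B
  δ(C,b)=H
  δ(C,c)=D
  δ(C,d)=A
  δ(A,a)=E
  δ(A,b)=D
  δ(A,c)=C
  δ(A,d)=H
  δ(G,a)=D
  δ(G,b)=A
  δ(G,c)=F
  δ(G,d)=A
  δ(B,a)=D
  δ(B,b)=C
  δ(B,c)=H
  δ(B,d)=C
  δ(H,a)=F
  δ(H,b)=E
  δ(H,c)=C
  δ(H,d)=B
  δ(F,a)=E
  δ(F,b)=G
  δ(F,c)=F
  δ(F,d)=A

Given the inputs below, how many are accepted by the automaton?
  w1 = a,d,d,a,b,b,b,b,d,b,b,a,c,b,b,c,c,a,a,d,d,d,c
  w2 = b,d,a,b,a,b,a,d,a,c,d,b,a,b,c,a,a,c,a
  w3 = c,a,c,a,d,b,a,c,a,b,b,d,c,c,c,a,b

2

w1: D → G → A → H → F → G → A → D → F → A → D → F → E → A → D → F → F → F → E → B → C → A → H → C  → end C, accepted
w2: D → F → A → E → G → D → F → E → C → B → H → B → C → B → C → D → G → D → G → D  → end D, rejected
w3: D → G → D → G → D → E → G → D → G → D → F → G → A → C → D → G → D → F  → end F, accepted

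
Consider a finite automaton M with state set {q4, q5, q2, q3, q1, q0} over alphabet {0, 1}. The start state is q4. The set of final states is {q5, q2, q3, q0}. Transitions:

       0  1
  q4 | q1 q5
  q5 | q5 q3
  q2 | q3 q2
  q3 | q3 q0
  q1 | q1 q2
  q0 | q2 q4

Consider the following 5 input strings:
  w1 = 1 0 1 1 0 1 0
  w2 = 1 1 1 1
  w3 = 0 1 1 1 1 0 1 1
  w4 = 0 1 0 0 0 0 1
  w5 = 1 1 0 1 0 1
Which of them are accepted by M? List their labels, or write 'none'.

w1, w4, w5

w1:
  start at q4
  read '1': q4 → q5
  read '0': q5 → q5
  read '1': q5 → q3
  read '1': q3 → q0
  read '0': q0 → q2
  read '1': q2 → q2
  read '0': q2 → q3
  end q3, accepted
w2:
  start at q4
  read '1': q4 → q5
  read '1': q5 → q3
  read '1': q3 → q0
  read '1': q0 → q4
  end q4, rejected
w3:
  start at q4
  read '0': q4 → q1
  read '1': q1 → q2
  read '1': q2 → q2
  read '1': q2 → q2
  read '1': q2 → q2
  read '0': q2 → q3
  read '1': q3 → q0
  read '1': q0 → q4
  end q4, rejected
w4:
  start at q4
  read '0': q4 → q1
  read '1': q1 → q2
  read '0': q2 → q3
  read '0': q3 → q3
  read '0': q3 → q3
  read '0': q3 → q3
  read '1': q3 → q0
  end q0, accepted
w5:
  start at q4
  read '1': q4 → q5
  read '1': q5 → q3
  read '0': q3 → q3
  read '1': q3 → q0
  read '0': q0 → q2
  read '1': q2 → q2
  end q2, accepted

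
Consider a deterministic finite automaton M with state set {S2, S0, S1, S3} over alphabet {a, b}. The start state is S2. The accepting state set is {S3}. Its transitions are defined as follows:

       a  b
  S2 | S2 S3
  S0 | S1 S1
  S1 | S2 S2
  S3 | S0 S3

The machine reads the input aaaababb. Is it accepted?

No

Trace: S2 -a-> S2 -a-> S2 -a-> S2 -a-> S2 -b-> S3 -a-> S0 -b-> S1 -b-> S2
End state S2 is not accepting.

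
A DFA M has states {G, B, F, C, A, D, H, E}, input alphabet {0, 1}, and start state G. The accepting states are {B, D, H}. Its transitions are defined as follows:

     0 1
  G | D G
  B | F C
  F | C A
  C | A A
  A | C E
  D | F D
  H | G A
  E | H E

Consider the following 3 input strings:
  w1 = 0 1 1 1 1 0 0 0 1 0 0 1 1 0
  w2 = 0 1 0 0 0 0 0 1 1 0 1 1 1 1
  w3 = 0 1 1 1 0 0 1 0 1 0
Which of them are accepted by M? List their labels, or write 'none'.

w1: G → D → D → D → D → D → F → C → A → E → H → G → G → G → D  → end D, accepted
w2: G → D → D → F → C → A → C → A → E → E → H → A → E → E → E  → end E, rejected
w3: G → D → D → D → D → F → C → A → C → A → C  → end C, rejected

w1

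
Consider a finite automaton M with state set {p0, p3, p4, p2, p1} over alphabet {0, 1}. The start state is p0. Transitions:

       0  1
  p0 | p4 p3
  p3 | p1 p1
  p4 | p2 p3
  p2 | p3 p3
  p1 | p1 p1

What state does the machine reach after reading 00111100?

p0 → p4 → p2 → p3 → p1 → p1 → p1 → p1 → p1

p1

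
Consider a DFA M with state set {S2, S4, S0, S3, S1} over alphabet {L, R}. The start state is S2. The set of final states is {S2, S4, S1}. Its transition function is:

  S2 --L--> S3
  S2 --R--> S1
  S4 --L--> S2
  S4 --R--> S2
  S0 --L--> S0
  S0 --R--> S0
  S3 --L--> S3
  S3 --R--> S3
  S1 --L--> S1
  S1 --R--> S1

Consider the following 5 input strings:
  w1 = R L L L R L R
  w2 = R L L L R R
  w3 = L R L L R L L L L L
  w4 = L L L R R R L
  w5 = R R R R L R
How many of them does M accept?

3

w1:
  start at S2
  read 'R': S2 → S1
  read 'L': S1 → S1
  read 'L': S1 → S1
  read 'L': S1 → S1
  read 'R': S1 → S1
  read 'L': S1 → S1
  read 'R': S1 → S1
  end S1, accepted
w2:
  start at S2
  read 'R': S2 → S1
  read 'L': S1 → S1
  read 'L': S1 → S1
  read 'L': S1 → S1
  read 'R': S1 → S1
  read 'R': S1 → S1
  end S1, accepted
w3:
  start at S2
  read 'L': S2 → S3
  read 'R': S3 → S3
  read 'L': S3 → S3
  read 'L': S3 → S3
  read 'R': S3 → S3
  read 'L': S3 → S3
  read 'L': S3 → S3
  read 'L': S3 → S3
  read 'L': S3 → S3
  read 'L': S3 → S3
  end S3, rejected
w4:
  start at S2
  read 'L': S2 → S3
  read 'L': S3 → S3
  read 'L': S3 → S3
  read 'R': S3 → S3
  read 'R': S3 → S3
  read 'R': S3 → S3
  read 'L': S3 → S3
  end S3, rejected
w5:
  start at S2
  read 'R': S2 → S1
  read 'R': S1 → S1
  read 'R': S1 → S1
  read 'R': S1 → S1
  read 'L': S1 → S1
  read 'R': S1 → S1
  end S1, accepted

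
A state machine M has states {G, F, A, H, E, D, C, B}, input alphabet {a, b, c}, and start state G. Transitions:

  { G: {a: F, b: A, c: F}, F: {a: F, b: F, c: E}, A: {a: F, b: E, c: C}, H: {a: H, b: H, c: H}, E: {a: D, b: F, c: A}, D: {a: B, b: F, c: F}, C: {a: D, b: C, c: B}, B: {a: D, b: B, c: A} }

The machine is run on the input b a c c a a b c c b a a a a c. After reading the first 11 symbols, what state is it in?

Trace: G -b-> A -a-> F -c-> E -c-> A -a-> F -a-> F -b-> F -c-> E -c-> A -b-> E -a-> D
After 11 symbols: D.

D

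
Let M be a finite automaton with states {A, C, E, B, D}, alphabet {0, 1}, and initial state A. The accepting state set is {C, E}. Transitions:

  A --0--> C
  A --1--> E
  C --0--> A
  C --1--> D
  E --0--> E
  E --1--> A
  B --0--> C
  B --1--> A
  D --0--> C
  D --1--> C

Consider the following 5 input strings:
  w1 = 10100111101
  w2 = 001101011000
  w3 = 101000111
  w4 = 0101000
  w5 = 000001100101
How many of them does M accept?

1

w1:
  start at A
  read '1': A → E
  read '0': E → E
  read '1': E → A
  read '0': A → C
  read '0': C → A
  read '1': A → E
  read '1': E → A
  read '1': A → E
  read '1': E → A
  read '0': A → C
  read '1': C → D
  end D, rejected
w2:
  start at A
  read '0': A → C
  read '0': C → A
  read '1': A → E
  read '1': E → A
  read '0': A → C
  read '1': C → D
  read '0': D → C
  read '1': C → D
  read '1': D → C
  read '0': C → A
  read '0': A → C
  read '0': C → A
  end A, rejected
w3:
  start at A
  read '1': A → E
  read '0': E → E
  read '1': E → A
  read '0': A → C
  read '0': C → A
  read '0': A → C
  read '1': C → D
  read '1': D → C
  read '1': C → D
  end D, rejected
w4:
  start at A
  read '0': A → C
  read '1': C → D
  read '0': D → C
  read '1': C → D
  read '0': D → C
  read '0': C → A
  read '0': A → C
  end C, accepted
w5:
  start at A
  read '0': A → C
  read '0': C → A
  read '0': A → C
  read '0': C → A
  read '0': A → C
  read '1': C → D
  read '1': D → C
  read '0': C → A
  read '0': A → C
  read '1': C → D
  read '0': D → C
  read '1': C → D
  end D, rejected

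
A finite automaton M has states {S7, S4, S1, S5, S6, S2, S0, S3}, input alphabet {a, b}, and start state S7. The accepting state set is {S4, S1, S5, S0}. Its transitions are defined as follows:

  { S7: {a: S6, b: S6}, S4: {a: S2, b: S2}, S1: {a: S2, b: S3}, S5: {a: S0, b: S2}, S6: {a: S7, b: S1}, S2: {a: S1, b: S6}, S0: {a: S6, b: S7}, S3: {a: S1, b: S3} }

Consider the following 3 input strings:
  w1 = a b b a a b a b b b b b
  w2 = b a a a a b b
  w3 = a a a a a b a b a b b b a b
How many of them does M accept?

0

w1: Trace: S7 -a-> S6 -b-> S1 -b-> S3 -a-> S1 -a-> S2 -b-> S6 -a-> S7 -b-> S6 -b-> S1 -b-> S3 -b-> S3 -b-> S3  → end S3, rejected
w2: Trace: S7 -b-> S6 -a-> S7 -a-> S6 -a-> S7 -a-> S6 -b-> S1 -b-> S3  → end S3, rejected
w3: Trace: S7 -a-> S6 -a-> S7 -a-> S6 -a-> S7 -a-> S6 -b-> S1 -a-> S2 -b-> S6 -a-> S7 -b-> S6 -b-> S1 -b-> S3 -a-> S1 -b-> S3  → end S3, rejected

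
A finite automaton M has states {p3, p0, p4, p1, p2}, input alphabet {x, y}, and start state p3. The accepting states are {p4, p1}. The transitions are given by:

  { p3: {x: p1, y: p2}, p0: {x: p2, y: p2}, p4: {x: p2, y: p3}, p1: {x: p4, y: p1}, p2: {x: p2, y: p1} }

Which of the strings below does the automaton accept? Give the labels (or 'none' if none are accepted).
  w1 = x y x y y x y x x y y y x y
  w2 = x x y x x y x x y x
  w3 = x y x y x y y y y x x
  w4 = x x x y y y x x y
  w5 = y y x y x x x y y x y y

w2, w4

w1: Trace: p3 -x-> p1 -y-> p1 -x-> p4 -y-> p3 -y-> p2 -x-> p2 -y-> p1 -x-> p4 -x-> p2 -y-> p1 -y-> p1 -y-> p1 -x-> p4 -y-> p3  → end p3, rejected
w2: Trace: p3 -x-> p1 -x-> p4 -y-> p3 -x-> p1 -x-> p4 -y-> p3 -x-> p1 -x-> p4 -y-> p3 -x-> p1  → end p1, accepted
w3: Trace: p3 -x-> p1 -y-> p1 -x-> p4 -y-> p3 -x-> p1 -y-> p1 -y-> p1 -y-> p1 -y-> p1 -x-> p4 -x-> p2  → end p2, rejected
w4: Trace: p3 -x-> p1 -x-> p4 -x-> p2 -y-> p1 -y-> p1 -y-> p1 -x-> p4 -x-> p2 -y-> p1  → end p1, accepted
w5: Trace: p3 -y-> p2 -y-> p1 -x-> p4 -y-> p3 -x-> p1 -x-> p4 -x-> p2 -y-> p1 -y-> p1 -x-> p4 -y-> p3 -y-> p2  → end p2, rejected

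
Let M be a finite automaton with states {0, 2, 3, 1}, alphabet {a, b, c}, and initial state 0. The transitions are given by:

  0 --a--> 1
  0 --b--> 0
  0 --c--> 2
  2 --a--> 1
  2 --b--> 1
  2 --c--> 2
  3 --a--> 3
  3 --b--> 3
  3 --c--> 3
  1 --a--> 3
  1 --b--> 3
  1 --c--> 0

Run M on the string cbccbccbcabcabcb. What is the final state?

start at 0
read 'c': 0 → 2
read 'b': 2 → 1
read 'c': 1 → 0
read 'c': 0 → 2
read 'b': 2 → 1
read 'c': 1 → 0
read 'c': 0 → 2
read 'b': 2 → 1
read 'c': 1 → 0
read 'a': 0 → 1
read 'b': 1 → 3
read 'c': 3 → 3
read 'a': 3 → 3
read 'b': 3 → 3
read 'c': 3 → 3
read 'b': 3 → 3

3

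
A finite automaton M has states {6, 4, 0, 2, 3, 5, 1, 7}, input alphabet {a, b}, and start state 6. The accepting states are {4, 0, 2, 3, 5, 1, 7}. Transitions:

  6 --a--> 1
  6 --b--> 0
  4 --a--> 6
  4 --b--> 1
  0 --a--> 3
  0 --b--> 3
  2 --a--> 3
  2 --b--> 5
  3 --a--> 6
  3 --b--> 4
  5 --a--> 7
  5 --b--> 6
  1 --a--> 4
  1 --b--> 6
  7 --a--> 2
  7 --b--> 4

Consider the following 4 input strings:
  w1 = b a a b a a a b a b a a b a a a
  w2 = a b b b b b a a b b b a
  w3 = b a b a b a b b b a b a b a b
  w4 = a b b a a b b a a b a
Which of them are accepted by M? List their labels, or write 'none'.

w1: Trace: 6 -b-> 0 -a-> 3 -a-> 6 -b-> 0 -a-> 3 -a-> 6 -a-> 1 -b-> 6 -a-> 1 -b-> 6 -a-> 1 -a-> 4 -b-> 1 -a-> 4 -a-> 6 -a-> 1  → end 1, accepted
w2: Trace: 6 -a-> 1 -b-> 6 -b-> 0 -b-> 3 -b-> 4 -b-> 1 -a-> 4 -a-> 6 -b-> 0 -b-> 3 -b-> 4 -a-> 6  → end 6, rejected
w3: Trace: 6 -b-> 0 -a-> 3 -b-> 4 -a-> 6 -b-> 0 -a-> 3 -b-> 4 -b-> 1 -b-> 6 -a-> 1 -b-> 6 -a-> 1 -b-> 6 -a-> 1 -b-> 6  → end 6, rejected
w4: Trace: 6 -a-> 1 -b-> 6 -b-> 0 -a-> 3 -a-> 6 -b-> 0 -b-> 3 -a-> 6 -a-> 1 -b-> 6 -a-> 1  → end 1, accepted

w1, w4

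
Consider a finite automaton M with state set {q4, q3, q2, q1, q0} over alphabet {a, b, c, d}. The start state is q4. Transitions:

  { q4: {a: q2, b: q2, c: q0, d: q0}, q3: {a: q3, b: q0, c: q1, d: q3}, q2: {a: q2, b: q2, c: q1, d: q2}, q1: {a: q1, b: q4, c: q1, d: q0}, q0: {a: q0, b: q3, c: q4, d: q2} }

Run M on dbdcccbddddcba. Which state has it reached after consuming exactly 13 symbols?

q4 → q0 → q3 → q3 → q1 → q1 → q1 → q4 → q0 → q2 → q2 → q2 → q1 → q4
After 13 symbols: q4.

q4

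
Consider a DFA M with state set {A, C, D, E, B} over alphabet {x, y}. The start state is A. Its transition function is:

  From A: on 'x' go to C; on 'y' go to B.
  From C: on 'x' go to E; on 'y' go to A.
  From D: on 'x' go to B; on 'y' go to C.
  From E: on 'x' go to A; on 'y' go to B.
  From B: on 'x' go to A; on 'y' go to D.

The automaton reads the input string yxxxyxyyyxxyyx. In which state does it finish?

A → B → A → C → E → B → A → B → D → C → E → A → B → D → B

B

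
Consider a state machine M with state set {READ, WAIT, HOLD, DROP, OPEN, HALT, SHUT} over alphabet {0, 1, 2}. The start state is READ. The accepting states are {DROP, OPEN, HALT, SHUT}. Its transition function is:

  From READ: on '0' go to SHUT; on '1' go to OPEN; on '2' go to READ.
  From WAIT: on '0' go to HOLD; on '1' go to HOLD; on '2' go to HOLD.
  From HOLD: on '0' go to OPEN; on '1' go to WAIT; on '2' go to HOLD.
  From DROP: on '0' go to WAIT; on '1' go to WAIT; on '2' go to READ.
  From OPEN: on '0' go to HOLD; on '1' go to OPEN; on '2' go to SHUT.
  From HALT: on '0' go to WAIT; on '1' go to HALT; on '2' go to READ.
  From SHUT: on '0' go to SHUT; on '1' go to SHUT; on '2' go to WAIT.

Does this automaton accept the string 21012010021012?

No

start at READ
read '2': READ → READ
read '1': READ → OPEN
read '0': OPEN → HOLD
read '1': HOLD → WAIT
read '2': WAIT → HOLD
read '0': HOLD → OPEN
read '1': OPEN → OPEN
read '0': OPEN → HOLD
read '0': HOLD → OPEN
read '2': OPEN → SHUT
read '1': SHUT → SHUT
read '0': SHUT → SHUT
read '1': SHUT → SHUT
read '2': SHUT → WAIT
End state WAIT is not accepting.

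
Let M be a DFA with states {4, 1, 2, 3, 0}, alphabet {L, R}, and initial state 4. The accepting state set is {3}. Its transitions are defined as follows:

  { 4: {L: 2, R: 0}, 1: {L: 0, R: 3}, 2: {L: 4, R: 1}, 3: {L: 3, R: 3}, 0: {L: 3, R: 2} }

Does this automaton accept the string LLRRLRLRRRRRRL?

start at 4
read 'L': 4 → 2
read 'L': 2 → 4
read 'R': 4 → 0
read 'R': 0 → 2
read 'L': 2 → 4
read 'R': 4 → 0
read 'L': 0 → 3
read 'R': 3 → 3
read 'R': 3 → 3
read 'R': 3 → 3
read 'R': 3 → 3
read 'R': 3 → 3
read 'R': 3 → 3
read 'L': 3 → 3
End state 3 is accepting.

Yes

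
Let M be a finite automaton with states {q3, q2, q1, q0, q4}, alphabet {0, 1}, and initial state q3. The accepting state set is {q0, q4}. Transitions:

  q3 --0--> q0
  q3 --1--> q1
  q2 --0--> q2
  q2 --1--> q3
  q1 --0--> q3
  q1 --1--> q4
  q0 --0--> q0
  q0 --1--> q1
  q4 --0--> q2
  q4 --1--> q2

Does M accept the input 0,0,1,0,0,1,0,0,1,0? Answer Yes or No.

No

start at q3
read '0': q3 → q0
read '0': q0 → q0
read '1': q0 → q1
read '0': q1 → q3
read '0': q3 → q0
read '1': q0 → q1
read '0': q1 → q3
read '0': q3 → q0
read '1': q0 → q1
read '0': q1 → q3
End state q3 is not accepting.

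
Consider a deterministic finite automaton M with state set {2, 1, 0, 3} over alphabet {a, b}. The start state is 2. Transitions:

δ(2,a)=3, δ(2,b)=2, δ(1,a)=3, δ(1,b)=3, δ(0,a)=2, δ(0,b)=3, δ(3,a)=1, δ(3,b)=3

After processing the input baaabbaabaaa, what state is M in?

Trace: 2 -b-> 2 -a-> 3 -a-> 1 -a-> 3 -b-> 3 -b-> 3 -a-> 1 -a-> 3 -b-> 3 -a-> 1 -a-> 3 -a-> 1

1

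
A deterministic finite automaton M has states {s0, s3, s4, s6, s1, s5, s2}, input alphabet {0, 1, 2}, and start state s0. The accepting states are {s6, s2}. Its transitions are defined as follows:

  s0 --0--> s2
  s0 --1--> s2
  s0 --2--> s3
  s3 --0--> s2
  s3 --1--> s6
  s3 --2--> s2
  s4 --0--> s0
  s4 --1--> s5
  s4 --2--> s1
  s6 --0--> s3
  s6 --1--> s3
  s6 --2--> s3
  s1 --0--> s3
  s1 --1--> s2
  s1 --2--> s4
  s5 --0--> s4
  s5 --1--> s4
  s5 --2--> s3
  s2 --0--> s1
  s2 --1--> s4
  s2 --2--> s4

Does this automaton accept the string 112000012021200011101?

Yes

s0 → s2 → s4 → s1 → s3 → s2 → s1 → s3 → s6 → s3 → s2 → s4 → s5 → s3 → s2 → s1 → s3 → s6 → s3 → s6 → s3 → s6
End state s6 is accepting.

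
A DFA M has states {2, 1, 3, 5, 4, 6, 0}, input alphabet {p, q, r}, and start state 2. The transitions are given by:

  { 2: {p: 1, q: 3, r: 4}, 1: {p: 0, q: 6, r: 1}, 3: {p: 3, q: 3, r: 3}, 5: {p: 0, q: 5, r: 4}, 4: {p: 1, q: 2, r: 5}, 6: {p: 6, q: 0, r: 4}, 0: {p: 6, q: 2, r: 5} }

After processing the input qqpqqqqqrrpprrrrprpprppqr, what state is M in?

Trace: 2 -q-> 3 -q-> 3 -p-> 3 -q-> 3 -q-> 3 -q-> 3 -q-> 3 -q-> 3 -r-> 3 -r-> 3 -p-> 3 -p-> 3 -r-> 3 -r-> 3 -r-> 3 -r-> 3 -p-> 3 -r-> 3 -p-> 3 -p-> 3 -r-> 3 -p-> 3 -p-> 3 -q-> 3 -r-> 3

3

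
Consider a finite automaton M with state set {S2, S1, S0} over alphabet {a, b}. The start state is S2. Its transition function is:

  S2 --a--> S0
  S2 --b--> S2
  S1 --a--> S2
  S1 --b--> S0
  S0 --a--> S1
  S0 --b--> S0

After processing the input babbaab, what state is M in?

Trace: S2 -b-> S2 -a-> S0 -b-> S0 -b-> S0 -a-> S1 -a-> S2 -b-> S2

S2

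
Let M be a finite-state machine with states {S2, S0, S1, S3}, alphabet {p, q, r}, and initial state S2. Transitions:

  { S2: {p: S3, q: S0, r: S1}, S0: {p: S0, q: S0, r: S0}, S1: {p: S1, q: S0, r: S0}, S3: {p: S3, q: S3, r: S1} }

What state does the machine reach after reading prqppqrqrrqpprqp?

S0

start at S2
read 'p': S2 → S3
read 'r': S3 → S1
read 'q': S1 → S0
read 'p': S0 → S0
read 'p': S0 → S0
read 'q': S0 → S0
read 'r': S0 → S0
read 'q': S0 → S0
read 'r': S0 → S0
read 'r': S0 → S0
read 'q': S0 → S0
read 'p': S0 → S0
read 'p': S0 → S0
read 'r': S0 → S0
read 'q': S0 → S0
read 'p': S0 → S0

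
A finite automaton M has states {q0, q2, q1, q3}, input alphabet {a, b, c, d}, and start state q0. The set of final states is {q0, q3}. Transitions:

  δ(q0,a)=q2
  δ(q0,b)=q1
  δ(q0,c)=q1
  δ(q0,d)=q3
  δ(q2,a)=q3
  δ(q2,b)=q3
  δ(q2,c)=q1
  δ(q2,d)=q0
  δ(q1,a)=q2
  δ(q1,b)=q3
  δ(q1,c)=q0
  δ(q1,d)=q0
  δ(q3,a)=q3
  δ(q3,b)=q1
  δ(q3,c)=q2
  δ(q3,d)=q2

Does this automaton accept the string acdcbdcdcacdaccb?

q0 → q2 → q1 → q0 → q1 → q3 → q2 → q1 → q0 → q1 → q2 → q1 → q0 → q2 → q1 → q0 → q1
End state q1 is not accepting.

No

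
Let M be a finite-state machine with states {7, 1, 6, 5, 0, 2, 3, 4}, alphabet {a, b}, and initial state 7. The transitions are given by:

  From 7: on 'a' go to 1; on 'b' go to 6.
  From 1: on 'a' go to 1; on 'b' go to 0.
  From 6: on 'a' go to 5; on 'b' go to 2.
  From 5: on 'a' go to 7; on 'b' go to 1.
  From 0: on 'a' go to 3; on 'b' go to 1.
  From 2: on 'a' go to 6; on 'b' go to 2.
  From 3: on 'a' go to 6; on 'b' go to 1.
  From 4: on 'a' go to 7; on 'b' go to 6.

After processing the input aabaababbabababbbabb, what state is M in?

2

7 → 1 → 1 → 0 → 3 → 6 → 2 → 6 → 2 → 2 → 6 → 2 → 6 → 2 → 6 → 2 → 2 → 2 → 6 → 2 → 2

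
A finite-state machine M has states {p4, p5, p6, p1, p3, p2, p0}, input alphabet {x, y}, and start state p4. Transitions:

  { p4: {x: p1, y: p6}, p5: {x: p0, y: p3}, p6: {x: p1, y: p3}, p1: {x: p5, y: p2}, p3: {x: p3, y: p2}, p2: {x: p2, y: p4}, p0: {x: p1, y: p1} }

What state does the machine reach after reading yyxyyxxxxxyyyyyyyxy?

start at p4
read 'y': p4 → p6
read 'y': p6 → p3
read 'x': p3 → p3
read 'y': p3 → p2
read 'y': p2 → p4
read 'x': p4 → p1
read 'x': p1 → p5
read 'x': p5 → p0
read 'x': p0 → p1
read 'x': p1 → p5
read 'y': p5 → p3
read 'y': p3 → p2
read 'y': p2 → p4
read 'y': p4 → p6
read 'y': p6 → p3
read 'y': p3 → p2
read 'y': p2 → p4
read 'x': p4 → p1
read 'y': p1 → p2

p2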